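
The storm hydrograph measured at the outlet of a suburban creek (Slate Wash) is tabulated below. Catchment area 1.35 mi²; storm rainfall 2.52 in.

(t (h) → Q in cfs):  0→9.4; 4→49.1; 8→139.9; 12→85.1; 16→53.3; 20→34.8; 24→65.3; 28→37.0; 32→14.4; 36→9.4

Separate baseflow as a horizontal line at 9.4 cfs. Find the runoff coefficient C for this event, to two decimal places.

C ≈ 0.74

ΣQ_DR = 403.7 cfs; V = ΣQ_DR·Δt = 5.813 × 10^6 ft³.
Runoff depth d = V / A = 1.854 in.
C = d / P = 1.854 / 2.52 = 0.74.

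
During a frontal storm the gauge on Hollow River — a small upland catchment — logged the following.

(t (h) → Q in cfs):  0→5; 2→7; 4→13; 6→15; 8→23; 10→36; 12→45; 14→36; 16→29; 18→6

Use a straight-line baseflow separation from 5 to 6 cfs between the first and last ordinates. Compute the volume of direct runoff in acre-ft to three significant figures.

Direct-runoff ordinates (Q − Q_b): 0.00, 1.89, 7.78, 9.67, 17.56, 30.44, 39.33, 30.22, 23.11, 0.00 cfs.
ΣQ_DR = 160.0 cfs.
With Δt = 2 h = 7200 s, V = ΣQ_DR · Δt = 160.0 × 7200 = 1.15 × 10^6 ft³ = 26.4 acre-ft.

V ≈ 26.4 acre-ft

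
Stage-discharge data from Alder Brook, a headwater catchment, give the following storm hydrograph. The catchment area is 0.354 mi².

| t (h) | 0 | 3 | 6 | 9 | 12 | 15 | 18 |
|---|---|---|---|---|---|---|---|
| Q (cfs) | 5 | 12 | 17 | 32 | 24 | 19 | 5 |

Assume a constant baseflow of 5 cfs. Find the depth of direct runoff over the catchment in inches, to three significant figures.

Direct runoff: 0.0, 7.0, 12.0, 27.0, 19.0, 14.0, 0.0 cfs; ΣQ_DR = 79.00 cfs.
V = ΣQ_DR · Δt = 79.00 × 10800 s = 8.532 × 10^5 ft³.
Over A = 0.354 mi², depth = V / A = 1.04 in.

d ≈ 1.04 in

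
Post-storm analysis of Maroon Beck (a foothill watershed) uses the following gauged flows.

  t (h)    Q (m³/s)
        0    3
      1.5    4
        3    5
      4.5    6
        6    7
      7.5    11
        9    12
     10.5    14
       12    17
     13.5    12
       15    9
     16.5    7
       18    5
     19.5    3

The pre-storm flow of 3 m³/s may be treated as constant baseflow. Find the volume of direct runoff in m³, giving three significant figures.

Direct-runoff ordinates (Q − Q_b): 0.0, 1.0, 2.0, 3.0, 4.0, 8.0, 9.0, 11.0, 14.0, 9.0, 6.0, 4.0, 2.0, 0.0 m³/s.
ΣQ_DR = 73.00 m³/s.
With Δt = 1.5 h = 5400 s, V = ΣQ_DR · Δt = 73.00 × 5400 = 3.94 × 10^5 m³.

V ≈ 3.94 × 10^5 m³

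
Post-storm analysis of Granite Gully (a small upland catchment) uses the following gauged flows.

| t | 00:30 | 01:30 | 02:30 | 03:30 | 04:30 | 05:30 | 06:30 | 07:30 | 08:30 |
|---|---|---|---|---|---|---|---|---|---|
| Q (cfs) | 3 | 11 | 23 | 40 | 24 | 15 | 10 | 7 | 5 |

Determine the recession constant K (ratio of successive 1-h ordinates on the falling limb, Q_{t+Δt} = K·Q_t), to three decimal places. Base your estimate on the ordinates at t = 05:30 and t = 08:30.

K ≈ 0.693

Using the recession-limb readings at t = 05:30 and t = 08:30: Q falls from 15 to 5 cfs over 3 intervals.
K = (Q₂/Q₁)^(1/3) = (5/15)^(1/3) = 0.693.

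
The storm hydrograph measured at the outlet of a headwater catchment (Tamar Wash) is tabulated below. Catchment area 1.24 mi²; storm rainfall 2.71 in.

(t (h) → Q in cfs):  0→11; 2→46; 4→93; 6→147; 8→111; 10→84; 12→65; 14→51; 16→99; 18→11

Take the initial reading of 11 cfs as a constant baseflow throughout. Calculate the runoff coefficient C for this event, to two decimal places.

ΣQ_DR = 608.0 cfs; V = ΣQ_DR·Δt = 4.378 × 10^6 ft³.
Runoff depth d = V / A = 1.520 in.
C = d / P = 1.520 / 2.71 = 0.56.

C ≈ 0.56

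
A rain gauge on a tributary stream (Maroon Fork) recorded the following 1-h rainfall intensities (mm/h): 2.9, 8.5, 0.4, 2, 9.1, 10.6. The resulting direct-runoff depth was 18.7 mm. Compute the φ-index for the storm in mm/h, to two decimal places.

φ ≈ 3.17 mm/h

Only the 3 blocks with intensity above φ contribute runoff: 8.5, 9.1, 10.6 mm/h.
Σ(I−φ)·Δt = d  ⇒  (8.5+9.1+10.6 − 3φ)·1 = 18.7
φ = (28.20 − 18.7/1) / 3 = 3.17 mm/h.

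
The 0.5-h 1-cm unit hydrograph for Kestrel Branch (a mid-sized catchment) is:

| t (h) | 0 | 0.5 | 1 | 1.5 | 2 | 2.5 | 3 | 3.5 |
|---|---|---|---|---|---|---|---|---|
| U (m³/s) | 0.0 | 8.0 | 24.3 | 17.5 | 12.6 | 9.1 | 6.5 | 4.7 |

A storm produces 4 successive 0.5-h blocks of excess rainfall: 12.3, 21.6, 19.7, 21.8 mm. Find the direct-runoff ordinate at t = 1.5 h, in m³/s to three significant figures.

By discrete convolution, Q_j = Σ (P_i / 10 mm) · U_{j−i}.
At t = 1.5 h (j=3): Q = (12.3/10)·17.5 + (21.6/10)·24.3 + (19.7/10)·8.0 + (21.8/10)·0.0 = 89.8 m³/s.

Q ≈ 89.8 m³/s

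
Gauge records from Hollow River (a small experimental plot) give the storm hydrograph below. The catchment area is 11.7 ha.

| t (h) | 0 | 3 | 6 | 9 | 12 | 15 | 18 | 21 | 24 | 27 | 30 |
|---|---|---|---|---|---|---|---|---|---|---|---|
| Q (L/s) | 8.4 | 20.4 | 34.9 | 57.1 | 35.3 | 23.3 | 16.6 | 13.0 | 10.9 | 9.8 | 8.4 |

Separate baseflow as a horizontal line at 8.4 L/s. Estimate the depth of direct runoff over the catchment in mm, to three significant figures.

d ≈ 13.4 mm

Direct runoff: 0.0, 12.0, 26.5, 48.7, 26.9, 14.9, 8.2, 4.6, 2.5, 1.4, 0.0 L/s; ΣQ_DR = 145.7 L/s.
V = ΣQ_DR · Δt = 145.7 × 10800 s = 1.574 × 10^6 L.
Over A = 11.7 ha, depth = V / A = 13.4 mm.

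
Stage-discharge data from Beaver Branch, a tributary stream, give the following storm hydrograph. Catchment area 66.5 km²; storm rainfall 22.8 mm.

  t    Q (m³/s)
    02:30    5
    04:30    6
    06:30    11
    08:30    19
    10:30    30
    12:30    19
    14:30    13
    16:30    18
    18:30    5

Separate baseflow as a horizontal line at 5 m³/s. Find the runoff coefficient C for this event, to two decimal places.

C ≈ 0.38

ΣQ_DR = 81.00 m³/s; V = ΣQ_DR·Δt = 5.832 × 10^5 m³.
Runoff depth d = V / A = 8.770 mm.
C = d / P = 8.770 / 22.8 = 0.38.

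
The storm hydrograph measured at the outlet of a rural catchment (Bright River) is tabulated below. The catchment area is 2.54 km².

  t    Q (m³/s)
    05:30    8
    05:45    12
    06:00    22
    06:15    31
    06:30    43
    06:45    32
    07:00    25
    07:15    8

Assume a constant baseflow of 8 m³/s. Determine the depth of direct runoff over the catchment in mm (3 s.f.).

Direct runoff: 0.0, 4.0, 14.0, 23.0, 35.0, 24.0, 17.0, 0.0 m³/s; ΣQ_DR = 117.0 m³/s.
V = ΣQ_DR · Δt = 117.0 × 900 s = 1.053 × 10^5 m³.
Over A = 2.54 km², depth = V / A = 41.5 mm.

d ≈ 41.5 mm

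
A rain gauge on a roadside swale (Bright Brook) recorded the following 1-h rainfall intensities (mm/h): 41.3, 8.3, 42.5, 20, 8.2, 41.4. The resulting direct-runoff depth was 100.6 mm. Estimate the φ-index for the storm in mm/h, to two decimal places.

φ ≈ 11.15 mm/h

Only the 4 blocks with intensity above φ contribute runoff: 41.3, 42.5, 20, 41.4 mm/h.
Σ(I−φ)·Δt = d  ⇒  (41.3+42.5+20+41.4 − 4φ)·1 = 100.6
φ = (145.2 − 100.6/1) / 4 = 11.15 mm/h.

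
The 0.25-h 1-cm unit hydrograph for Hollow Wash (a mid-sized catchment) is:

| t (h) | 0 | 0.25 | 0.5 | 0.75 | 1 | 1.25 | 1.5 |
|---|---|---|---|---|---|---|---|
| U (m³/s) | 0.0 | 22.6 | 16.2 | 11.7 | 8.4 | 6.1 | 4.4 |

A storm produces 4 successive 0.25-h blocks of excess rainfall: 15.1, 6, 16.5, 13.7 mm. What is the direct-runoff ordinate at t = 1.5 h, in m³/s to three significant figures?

By discrete convolution, Q_j = Σ (P_i / 10 mm) · U_{j−i}.
At t = 1.5 h (j=6): Q = (15.1/10)·4.4 + (6/10)·6.1 + (16.5/10)·8.4 + (13.7/10)·11.7 = 40.2 m³/s.

Q ≈ 40.2 m³/s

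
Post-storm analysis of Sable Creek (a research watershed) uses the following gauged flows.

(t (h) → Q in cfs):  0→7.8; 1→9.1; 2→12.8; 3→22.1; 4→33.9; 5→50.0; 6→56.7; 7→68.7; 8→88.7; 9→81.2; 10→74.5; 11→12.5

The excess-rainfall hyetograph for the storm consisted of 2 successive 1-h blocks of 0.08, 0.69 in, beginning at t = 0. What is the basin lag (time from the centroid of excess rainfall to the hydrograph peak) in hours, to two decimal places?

t_L ≈ 6.60 h

Centroid of excess rainfall: t_c = Σ P_i·t̄_i / ΣP_i = 1.3961 h (block centres at 0.5, 1.5 h).
Hydrograph peak occurs at t = 8 h, so basin lag t_L = 8 − 1.3961 = 6.60 h.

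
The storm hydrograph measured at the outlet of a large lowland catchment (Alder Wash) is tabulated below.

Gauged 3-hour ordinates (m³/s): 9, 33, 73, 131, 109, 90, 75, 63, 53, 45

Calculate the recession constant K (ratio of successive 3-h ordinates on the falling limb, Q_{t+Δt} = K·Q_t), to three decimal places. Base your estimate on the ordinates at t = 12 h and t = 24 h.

Using the recession-limb readings at t = 12 h and t = 24 h: Q falls from 109 to 53 m³/s over 4 intervals.
K = (Q₂/Q₁)^(1/4) = (53/109)^(1/4) = 0.835.

K ≈ 0.835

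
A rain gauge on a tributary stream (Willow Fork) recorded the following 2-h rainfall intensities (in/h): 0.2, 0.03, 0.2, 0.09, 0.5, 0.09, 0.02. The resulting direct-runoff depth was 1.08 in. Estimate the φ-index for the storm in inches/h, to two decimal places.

Only the 3 blocks with intensity above φ contribute runoff: 0.2, 0.2, 0.5 in/h.
Σ(I−φ)·Δt = d  ⇒  (0.2+0.2+0.5 − 3φ)·2 = 1.08
φ = (0.9000 − 1.08/2) / 3 = 0.12 in/h.

φ ≈ 0.12 in/h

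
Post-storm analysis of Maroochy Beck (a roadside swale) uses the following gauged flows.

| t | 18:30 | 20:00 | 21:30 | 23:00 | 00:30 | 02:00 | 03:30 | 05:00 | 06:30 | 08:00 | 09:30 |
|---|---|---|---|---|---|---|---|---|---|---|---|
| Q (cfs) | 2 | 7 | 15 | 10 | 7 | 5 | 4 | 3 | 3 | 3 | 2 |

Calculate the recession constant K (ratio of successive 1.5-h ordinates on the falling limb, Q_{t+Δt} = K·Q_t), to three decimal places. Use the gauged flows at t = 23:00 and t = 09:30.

K ≈ 0.795

Using the recession-limb readings at t = 23:00 and t = 09:30: Q falls from 10 to 2 cfs over 7 intervals.
K = (Q₂/Q₁)^(1/7) = (2/10)^(1/7) = 0.795.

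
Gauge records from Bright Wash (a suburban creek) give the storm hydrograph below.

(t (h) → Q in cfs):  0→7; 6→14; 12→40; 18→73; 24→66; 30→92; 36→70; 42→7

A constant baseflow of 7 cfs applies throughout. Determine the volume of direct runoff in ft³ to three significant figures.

V ≈ 6.76 × 10^6 ft³

Direct-runoff ordinates (Q − Q_b): 0.0, 7.0, 33.0, 66.0, 59.0, 85.0, 63.0, 0.0 cfs.
ΣQ_DR = 313.0 cfs.
With Δt = 6 h = 21600 s, V = ΣQ_DR · Δt = 313.0 × 21600 = 6.76 × 10^6 ft³.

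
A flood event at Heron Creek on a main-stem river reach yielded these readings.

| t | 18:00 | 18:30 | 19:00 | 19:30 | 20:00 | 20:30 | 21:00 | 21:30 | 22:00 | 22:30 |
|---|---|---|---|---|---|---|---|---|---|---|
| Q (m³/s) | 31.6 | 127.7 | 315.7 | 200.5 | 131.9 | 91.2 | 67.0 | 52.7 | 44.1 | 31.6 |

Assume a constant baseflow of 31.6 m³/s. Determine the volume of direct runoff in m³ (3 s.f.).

Direct-runoff ordinates (Q − Q_b): 0.0, 96.1, 284.1, 168.9, 100.3, 59.6, 35.4, 21.1, 12.5, 0.0 m³/s.
ΣQ_DR = 778.0 m³/s.
With Δt = 0.5 h = 1800 s, V = ΣQ_DR · Δt = 778.0 × 1800 = 1.40 × 10^6 m³.

V ≈ 1.40 × 10^6 m³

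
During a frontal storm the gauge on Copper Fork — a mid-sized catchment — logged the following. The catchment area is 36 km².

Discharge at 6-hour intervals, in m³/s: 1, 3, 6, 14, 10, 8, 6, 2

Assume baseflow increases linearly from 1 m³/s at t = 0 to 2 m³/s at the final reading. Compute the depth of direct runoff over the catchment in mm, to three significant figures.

Direct runoff: 0.00, 1.86, 4.71, 12.57, 8.43, 6.29, 4.14, 0.00 m³/s; ΣQ_DR = 38.00 m³/s.
V = ΣQ_DR · Δt = 38.00 × 21600 s = 8.208 × 10^5 m³.
Over A = 36 km², depth = V / A = 22.8 mm.

d ≈ 22.8 mm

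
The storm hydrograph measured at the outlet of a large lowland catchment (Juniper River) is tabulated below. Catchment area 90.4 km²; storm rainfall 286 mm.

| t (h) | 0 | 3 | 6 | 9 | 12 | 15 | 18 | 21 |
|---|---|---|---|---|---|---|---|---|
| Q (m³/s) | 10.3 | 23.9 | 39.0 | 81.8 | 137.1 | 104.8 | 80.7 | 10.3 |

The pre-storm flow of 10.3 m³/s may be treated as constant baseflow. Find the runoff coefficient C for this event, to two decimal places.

ΣQ_DR = 405.5 m³/s; V = ΣQ_DR·Δt = 4.379 × 10^6 m³.
Runoff depth d = V / A = 48.44 mm.
C = d / P = 48.44 / 286 = 0.17.

C ≈ 0.17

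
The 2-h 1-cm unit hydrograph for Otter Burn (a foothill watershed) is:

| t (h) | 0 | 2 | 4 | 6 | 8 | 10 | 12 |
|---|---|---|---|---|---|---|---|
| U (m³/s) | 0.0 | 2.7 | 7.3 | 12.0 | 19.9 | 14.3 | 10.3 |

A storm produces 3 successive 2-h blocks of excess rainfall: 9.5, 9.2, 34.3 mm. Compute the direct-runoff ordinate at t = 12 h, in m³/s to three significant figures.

Q ≈ 91.2 m³/s

By discrete convolution, Q_j = Σ (P_i / 10 mm) · U_{j−i}.
At t = 12 h (j=6): Q = (9.5/10)·10.3 + (9.2/10)·14.3 + (34.3/10)·19.9 = 91.2 m³/s.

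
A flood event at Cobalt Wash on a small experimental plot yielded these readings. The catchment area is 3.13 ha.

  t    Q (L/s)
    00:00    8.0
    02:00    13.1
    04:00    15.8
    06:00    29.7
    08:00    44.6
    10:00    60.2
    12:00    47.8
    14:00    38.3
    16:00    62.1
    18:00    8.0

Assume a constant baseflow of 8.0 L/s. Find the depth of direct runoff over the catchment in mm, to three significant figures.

Direct runoff: 0.0, 5.1, 7.8, 21.7, 36.6, 52.2, 39.8, 30.3, 54.1, 0.0 L/s; ΣQ_DR = 247.6 L/s.
V = ΣQ_DR · Δt = 247.6 × 7200 s = 1.783 × 10^6 L.
Over A = 3.13 ha, depth = V / A = 57.0 mm.

d ≈ 57.0 mm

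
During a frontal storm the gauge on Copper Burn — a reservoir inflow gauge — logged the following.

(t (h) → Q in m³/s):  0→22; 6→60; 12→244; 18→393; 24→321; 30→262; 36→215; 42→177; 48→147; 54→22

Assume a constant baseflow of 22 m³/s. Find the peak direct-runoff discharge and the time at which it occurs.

Q_p = 371.0 m³/s at t = 18 h

Subtracting baseflow gives direct-runoff ordinates: 0.0, 38.0, 222.0, 371.0, 299.0, 240.0, 193.0, 155.0, 125.0, 0.0 m³/s.
The maximum is 371.0 m³/s, occurring at the reading for t = 18 h.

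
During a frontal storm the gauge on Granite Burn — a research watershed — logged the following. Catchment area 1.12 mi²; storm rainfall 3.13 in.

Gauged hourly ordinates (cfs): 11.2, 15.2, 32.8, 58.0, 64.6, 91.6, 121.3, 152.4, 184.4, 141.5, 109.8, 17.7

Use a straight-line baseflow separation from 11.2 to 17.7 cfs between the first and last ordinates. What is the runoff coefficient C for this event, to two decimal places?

ΣQ_DR = 827.1 cfs; V = ΣQ_DR·Δt = 2.978 × 10^6 ft³.
Runoff depth d = V / A = 1.144 in.
C = d / P = 1.144 / 3.13 = 0.37.

C ≈ 0.37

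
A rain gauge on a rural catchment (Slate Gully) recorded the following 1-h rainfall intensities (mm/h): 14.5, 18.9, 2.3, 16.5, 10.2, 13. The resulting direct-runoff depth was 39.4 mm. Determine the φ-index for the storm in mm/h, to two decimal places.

φ ≈ 6.74 mm/h

Only the 5 blocks with intensity above φ contribute runoff: 14.5, 18.9, 16.5, 10.2, 13 mm/h.
Σ(I−φ)·Δt = d  ⇒  (14.5+18.9+16.5+10.2+13 − 5φ)·1 = 39.4
φ = (73.10 − 39.4/1) / 5 = 6.74 mm/h.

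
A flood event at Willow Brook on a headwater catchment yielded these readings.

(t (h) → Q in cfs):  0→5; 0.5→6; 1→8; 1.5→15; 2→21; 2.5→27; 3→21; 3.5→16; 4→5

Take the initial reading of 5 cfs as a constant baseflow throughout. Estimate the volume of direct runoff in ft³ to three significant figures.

V ≈ 1.42 × 10^5 ft³

Direct-runoff ordinates (Q − Q_b): 0.0, 1.0, 3.0, 10.0, 16.0, 22.0, 16.0, 11.0, 0.0 cfs.
ΣQ_DR = 79.00 cfs.
With Δt = 0.5 h = 1800 s, V = ΣQ_DR · Δt = 79.00 × 1800 = 1.42 × 10^5 ft³.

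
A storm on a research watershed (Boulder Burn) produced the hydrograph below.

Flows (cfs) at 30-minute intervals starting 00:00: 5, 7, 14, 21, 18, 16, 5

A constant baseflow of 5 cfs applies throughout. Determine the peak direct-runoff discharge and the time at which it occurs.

Q_p = 16.0 cfs at t = 01:30

Subtracting baseflow gives direct-runoff ordinates: 0.0, 2.0, 9.0, 16.0, 13.0, 11.0, 0.0 cfs.
The maximum is 16.0 cfs, occurring at the reading for t = 01:30.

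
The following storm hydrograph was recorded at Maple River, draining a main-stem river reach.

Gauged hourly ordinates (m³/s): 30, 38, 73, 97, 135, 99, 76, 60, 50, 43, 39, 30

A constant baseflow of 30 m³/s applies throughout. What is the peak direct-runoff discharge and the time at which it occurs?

Q_p = 105.0 m³/s at t = 4 h

Subtracting baseflow gives direct-runoff ordinates: 0.0, 8.0, 43.0, 67.0, 105.0, 69.0, 46.0, 30.0, 20.0, 13.0, 9.0, 0.0 m³/s.
The maximum is 105.0 m³/s, occurring at the reading for t = 4 h.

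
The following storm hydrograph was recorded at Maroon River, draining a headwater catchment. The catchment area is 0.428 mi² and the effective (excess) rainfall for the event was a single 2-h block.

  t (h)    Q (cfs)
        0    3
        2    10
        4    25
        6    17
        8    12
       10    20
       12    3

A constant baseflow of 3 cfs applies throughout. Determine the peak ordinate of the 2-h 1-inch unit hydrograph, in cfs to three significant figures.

U_p ≈ 44.0 cfs

Direct runoff: 0.0, 7.0, 22.0, 14.0, 9.0, 17.0, 0.0 cfs; ΣQ_DR = 69.00 cfs, peak = 22.0 cfs.
Runoff depth d = ΣQ_DR·Δt / A = 69.00 × 7200 / (0.428 mi²) = 0.4996 in.
The 1-inch UH is the DRH scaled by (1 in)/d, so U_p = 22.0 × 1/0.4996 = 44.0 cfs.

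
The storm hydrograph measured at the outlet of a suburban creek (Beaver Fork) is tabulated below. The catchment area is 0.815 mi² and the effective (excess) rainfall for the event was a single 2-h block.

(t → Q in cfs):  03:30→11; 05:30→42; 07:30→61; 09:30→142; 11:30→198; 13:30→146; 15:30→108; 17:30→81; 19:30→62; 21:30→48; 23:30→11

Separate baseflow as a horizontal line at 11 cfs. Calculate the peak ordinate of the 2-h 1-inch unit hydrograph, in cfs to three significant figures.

Direct runoff: 0.0, 31.0, 50.0, 131.0, 187.0, 135.0, 97.0, 70.0, 51.0, 37.0, 0.0 cfs; ΣQ_DR = 789.0 cfs, peak = 187.0 cfs.
Runoff depth d = ΣQ_DR·Δt / A = 789.0 × 7200 / (0.815 mi²) = 3.000 in.
The 1-inch UH is the DRH scaled by (1 in)/d, so U_p = 187.0 × 1/3.000 = 62.3 cfs.

U_p ≈ 62.3 cfs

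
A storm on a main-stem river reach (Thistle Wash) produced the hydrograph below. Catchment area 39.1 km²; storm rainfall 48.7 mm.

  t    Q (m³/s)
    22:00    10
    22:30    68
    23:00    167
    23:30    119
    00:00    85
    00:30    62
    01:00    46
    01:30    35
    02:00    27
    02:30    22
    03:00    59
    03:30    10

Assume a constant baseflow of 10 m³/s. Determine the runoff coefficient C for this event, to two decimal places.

ΣQ_DR = 590.0 m³/s; V = ΣQ_DR·Δt = 1.062 × 10^6 m³.
Runoff depth d = V / A = 27.16 mm.
C = d / P = 27.16 / 48.7 = 0.56.

C ≈ 0.56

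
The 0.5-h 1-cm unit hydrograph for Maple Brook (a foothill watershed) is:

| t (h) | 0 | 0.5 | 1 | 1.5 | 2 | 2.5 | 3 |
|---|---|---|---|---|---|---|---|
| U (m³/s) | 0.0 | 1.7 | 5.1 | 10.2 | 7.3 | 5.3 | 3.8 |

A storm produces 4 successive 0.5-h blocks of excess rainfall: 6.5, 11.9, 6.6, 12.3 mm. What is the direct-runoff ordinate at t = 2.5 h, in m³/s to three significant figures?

Q ≈ 25.1 m³/s

By discrete convolution, Q_j = Σ (P_i / 10 mm) · U_{j−i}.
At t = 2.5 h (j=5): Q = (6.5/10)·5.3 + (11.9/10)·7.3 + (6.6/10)·10.2 + (12.3/10)·5.1 = 25.1 m³/s.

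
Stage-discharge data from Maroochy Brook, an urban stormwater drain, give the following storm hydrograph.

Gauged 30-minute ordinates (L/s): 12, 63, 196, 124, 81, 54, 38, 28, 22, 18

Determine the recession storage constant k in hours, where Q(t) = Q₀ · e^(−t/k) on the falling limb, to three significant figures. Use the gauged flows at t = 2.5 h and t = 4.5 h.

k ≈ 1.82 h

On the falling limb, Q drops from 54 to 18 L/s between t = 2.5 h and t = 4.5 h (Δt = 2 h).
k = −Δt / ln(Q₂/Q₁) = −2 / ln(18/54) = 1.82 h.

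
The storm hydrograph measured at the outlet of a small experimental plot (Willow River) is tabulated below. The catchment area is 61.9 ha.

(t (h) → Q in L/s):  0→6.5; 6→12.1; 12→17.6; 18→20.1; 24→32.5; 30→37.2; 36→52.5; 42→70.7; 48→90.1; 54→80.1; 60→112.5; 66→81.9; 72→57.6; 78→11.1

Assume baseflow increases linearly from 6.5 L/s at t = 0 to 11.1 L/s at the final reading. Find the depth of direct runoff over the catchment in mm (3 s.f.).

Direct runoff: 0.00, 5.25, 10.39, 12.54, 24.58, 28.93, 43.88, 61.72, 80.77, 70.42, 102.46, 71.51, 46.85, 0.00 L/s; ΣQ_DR = 559.3 L/s.
V = ΣQ_DR · Δt = 559.3 × 21600 s = 1.208 × 10^7 L.
Over A = 61.9 ha, depth = V / A = 19.5 mm.

d ≈ 19.5 mm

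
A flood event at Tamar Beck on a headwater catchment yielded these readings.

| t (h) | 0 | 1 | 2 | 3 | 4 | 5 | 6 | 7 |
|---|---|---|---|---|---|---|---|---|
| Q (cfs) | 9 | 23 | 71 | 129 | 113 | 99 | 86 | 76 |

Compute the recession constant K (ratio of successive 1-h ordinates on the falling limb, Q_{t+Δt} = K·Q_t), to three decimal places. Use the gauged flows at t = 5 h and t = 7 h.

Using the recession-limb readings at t = 5 h and t = 7 h: Q falls from 99 to 76 cfs over 2 intervals.
K = (Q₂/Q₁)^(1/2) = (76/99)^(1/2) = 0.876.

K ≈ 0.876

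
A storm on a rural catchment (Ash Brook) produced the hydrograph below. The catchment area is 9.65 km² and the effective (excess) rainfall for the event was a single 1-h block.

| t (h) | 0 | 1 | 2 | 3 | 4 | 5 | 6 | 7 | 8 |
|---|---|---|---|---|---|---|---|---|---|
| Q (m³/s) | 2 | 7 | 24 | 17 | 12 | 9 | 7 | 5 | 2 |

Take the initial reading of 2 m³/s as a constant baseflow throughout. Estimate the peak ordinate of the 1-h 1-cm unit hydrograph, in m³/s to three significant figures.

Direct runoff: 0.0, 5.0, 22.0, 15.0, 10.0, 7.0, 5.0, 3.0, 0.0 m³/s; ΣQ_DR = 67.00 m³/s, peak = 22.0 m³/s.
Runoff depth d = ΣQ_DR·Δt / A = 67.00 × 3600 / (9.65 km²) = 24.99 mm.
The 1-cm UH is the DRH scaled by (10 mm)/d, so U_p = 22.0 × 10/24.99 = 8.80 m³/s.

U_p ≈ 8.80 m³/s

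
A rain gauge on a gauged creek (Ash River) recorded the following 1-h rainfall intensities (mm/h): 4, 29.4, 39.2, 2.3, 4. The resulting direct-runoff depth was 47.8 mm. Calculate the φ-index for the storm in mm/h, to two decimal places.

Only the 2 blocks with intensity above φ contribute runoff: 29.4, 39.2 mm/h.
Σ(I−φ)·Δt = d  ⇒  (29.4+39.2 − 2φ)·1 = 47.8
φ = (68.60 − 47.8/1) / 2 = 10.40 mm/h.

φ ≈ 10.40 mm/h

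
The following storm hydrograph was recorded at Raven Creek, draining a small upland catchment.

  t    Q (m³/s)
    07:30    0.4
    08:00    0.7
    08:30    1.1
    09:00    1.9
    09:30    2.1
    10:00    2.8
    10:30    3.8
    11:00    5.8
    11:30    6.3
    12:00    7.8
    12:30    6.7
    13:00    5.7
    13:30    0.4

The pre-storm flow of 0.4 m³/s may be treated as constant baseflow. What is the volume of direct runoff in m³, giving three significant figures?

Direct-runoff ordinates (Q − Q_b): 0.0, 0.3, 0.7, 1.5, 1.7, 2.4, 3.4, 5.4, 5.9, 7.4, 6.3, 5.3, 0.0 m³/s.
ΣQ_DR = 40.30 m³/s.
With Δt = 0.5 h = 1800 s, V = ΣQ_DR · Δt = 40.30 × 1800 = 72500 m³.

V ≈ 72500 m³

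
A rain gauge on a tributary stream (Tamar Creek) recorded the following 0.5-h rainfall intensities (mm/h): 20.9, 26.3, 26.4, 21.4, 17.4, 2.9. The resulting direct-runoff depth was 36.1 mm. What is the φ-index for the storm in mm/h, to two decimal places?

Only the 5 blocks with intensity above φ contribute runoff: 20.9, 26.3, 26.4, 21.4, 17.4 mm/h.
Σ(I−φ)·Δt = d  ⇒  (20.9+26.3+26.4+21.4+17.4 − 5φ)·0.5 = 36.1
φ = (112.4 − 36.1/0.5) / 5 = 8.04 mm/h.

φ ≈ 8.04 mm/h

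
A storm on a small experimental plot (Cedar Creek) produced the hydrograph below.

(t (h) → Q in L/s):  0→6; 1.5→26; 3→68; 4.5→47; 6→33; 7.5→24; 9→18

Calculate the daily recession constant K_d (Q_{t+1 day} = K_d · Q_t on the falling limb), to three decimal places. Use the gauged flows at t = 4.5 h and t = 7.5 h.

Between t = 4.5 h and t = 7.5 h the flow falls from 47 to 24 L/s over 2×1.5 h = 3 h.
Per-interval ratio K = (24/47)^(1/2) = 0.7146; K_d = K^(24/1.5) = 0.005.

K_d ≈ 0.005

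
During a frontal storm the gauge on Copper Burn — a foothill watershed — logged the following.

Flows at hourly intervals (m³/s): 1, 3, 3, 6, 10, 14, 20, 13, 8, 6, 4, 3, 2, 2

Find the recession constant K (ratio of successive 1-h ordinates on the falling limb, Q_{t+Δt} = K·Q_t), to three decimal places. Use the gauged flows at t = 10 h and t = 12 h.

K ≈ 0.707

Using the recession-limb readings at t = 10 h and t = 12 h: Q falls from 4 to 2 m³/s over 2 intervals.
K = (Q₂/Q₁)^(1/2) = (2/4)^(1/2) = 0.707.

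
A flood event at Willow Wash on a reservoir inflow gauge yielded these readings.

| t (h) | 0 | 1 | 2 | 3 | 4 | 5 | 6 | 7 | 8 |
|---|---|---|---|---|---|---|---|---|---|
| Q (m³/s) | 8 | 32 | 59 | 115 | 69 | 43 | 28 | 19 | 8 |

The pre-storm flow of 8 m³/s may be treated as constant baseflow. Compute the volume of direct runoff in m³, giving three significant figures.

V ≈ 1.11 × 10^6 m³

Direct-runoff ordinates (Q − Q_b): 0.0, 24.0, 51.0, 107.0, 61.0, 35.0, 20.0, 11.0, 0.0 m³/s.
ΣQ_DR = 309.0 m³/s.
With Δt = 1 h = 3600 s, V = ΣQ_DR · Δt = 309.0 × 3600 = 1.11 × 10^6 m³.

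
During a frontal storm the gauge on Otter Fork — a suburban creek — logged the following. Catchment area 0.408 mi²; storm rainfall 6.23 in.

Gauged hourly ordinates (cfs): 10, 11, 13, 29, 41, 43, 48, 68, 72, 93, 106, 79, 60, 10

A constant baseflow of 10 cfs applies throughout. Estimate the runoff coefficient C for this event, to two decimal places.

C ≈ 0.33

ΣQ_DR = 543.0 cfs; V = ΣQ_DR·Δt = 1.955 × 10^6 ft³.
Runoff depth d = V / A = 2.062 in.
C = d / P = 2.062 / 6.23 = 0.33.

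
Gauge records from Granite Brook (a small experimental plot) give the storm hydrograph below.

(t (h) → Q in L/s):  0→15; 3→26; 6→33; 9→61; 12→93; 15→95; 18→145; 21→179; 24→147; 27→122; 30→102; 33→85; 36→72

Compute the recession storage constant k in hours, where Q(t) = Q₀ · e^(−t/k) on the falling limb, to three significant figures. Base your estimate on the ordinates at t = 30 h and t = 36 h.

k ≈ 17.2 h

On the falling limb, Q drops from 102 to 72 L/s between t = 30 h and t = 36 h (Δt = 6 h).
k = −Δt / ln(Q₂/Q₁) = −6 / ln(72/102) = 17.2 h.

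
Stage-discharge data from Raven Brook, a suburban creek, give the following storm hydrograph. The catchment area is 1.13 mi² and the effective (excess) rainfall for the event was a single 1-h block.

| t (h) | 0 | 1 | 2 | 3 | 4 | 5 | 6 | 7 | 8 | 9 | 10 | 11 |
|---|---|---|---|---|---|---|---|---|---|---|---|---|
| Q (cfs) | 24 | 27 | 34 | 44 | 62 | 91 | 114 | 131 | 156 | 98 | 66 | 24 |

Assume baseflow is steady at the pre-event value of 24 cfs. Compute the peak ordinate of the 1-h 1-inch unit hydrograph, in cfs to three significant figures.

U_p ≈ 165 cfs

Direct runoff: 0.0, 3.0, 10.0, 20.0, 38.0, 67.0, 90.0, 107.0, 132.0, 74.0, 42.0, 0.0 cfs; ΣQ_DR = 583.0 cfs, peak = 132.0 cfs.
Runoff depth d = ΣQ_DR·Δt / A = 583.0 × 3600 / (1.13 mi²) = 0.7995 in.
The 1-inch UH is the DRH scaled by (1 in)/d, so U_p = 132.0 × 1/0.7995 = 165 cfs.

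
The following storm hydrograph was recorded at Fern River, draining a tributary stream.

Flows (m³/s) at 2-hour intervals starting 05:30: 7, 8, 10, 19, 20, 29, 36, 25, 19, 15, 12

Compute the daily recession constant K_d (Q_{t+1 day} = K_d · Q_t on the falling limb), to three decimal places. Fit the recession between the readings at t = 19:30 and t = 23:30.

K_d ≈ 0.047

Between t = 19:30 and t = 23:30 the flow falls from 25 to 15 m³/s over 2×2 h = 4 h.
Per-interval ratio K = (15/25)^(1/2) = 0.7746; K_d = K^(24/2) = 0.047.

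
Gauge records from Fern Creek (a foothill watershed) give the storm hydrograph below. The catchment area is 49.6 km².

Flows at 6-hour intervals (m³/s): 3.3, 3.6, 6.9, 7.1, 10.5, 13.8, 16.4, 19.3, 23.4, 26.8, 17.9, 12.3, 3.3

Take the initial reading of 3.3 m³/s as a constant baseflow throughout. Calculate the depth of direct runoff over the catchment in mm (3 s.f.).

Direct runoff: 0.0, 0.3, 3.6, 3.8, 7.2, 10.5, 13.1, 16.0, 20.1, 23.5, 14.6, 9.0, 0.0 m³/s; ΣQ_DR = 121.7 m³/s.
V = ΣQ_DR · Δt = 121.7 × 21600 s = 2.629 × 10^6 m³.
Over A = 49.6 km², depth = V / A = 53.0 mm.

d ≈ 53.0 mm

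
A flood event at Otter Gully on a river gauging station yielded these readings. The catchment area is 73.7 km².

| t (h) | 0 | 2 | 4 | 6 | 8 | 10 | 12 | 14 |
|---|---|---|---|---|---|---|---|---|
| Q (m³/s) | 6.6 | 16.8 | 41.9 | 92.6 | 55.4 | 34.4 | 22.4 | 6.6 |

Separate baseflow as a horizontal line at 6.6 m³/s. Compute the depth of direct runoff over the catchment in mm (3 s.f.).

Direct runoff: 0.0, 10.2, 35.3, 86.0, 48.8, 27.8, 15.8, 0.0 m³/s; ΣQ_DR = 223.9 m³/s.
V = ΣQ_DR · Δt = 223.9 × 7200 s = 1.612 × 10^6 m³.
Over A = 73.7 km², depth = V / A = 21.9 mm.

d ≈ 21.9 mm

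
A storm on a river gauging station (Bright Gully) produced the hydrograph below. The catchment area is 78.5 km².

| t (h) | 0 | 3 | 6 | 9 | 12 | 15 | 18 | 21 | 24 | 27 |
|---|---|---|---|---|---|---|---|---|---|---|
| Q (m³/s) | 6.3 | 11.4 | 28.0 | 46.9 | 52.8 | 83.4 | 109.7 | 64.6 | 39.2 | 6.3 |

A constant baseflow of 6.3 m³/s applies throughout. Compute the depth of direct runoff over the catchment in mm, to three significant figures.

d ≈ 53.1 mm

Direct runoff: 0.0, 5.1, 21.7, 40.6, 46.5, 77.1, 103.4, 58.3, 32.9, 0.0 m³/s; ΣQ_DR = 385.6 m³/s.
V = ΣQ_DR · Δt = 385.6 × 10800 s = 4.164 × 10^6 m³.
Over A = 78.5 km², depth = V / A = 53.1 mm.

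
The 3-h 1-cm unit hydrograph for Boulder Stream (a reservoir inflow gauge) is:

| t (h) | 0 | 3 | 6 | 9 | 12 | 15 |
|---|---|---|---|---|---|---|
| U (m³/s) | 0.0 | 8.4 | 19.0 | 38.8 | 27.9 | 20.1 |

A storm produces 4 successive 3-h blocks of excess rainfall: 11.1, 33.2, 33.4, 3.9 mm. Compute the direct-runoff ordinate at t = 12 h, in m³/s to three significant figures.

Q ≈ 227 m³/s

By discrete convolution, Q_j = Σ (P_i / 10 mm) · U_{j−i}.
At t = 12 h (j=4): Q = (11.1/10)·27.9 + (33.2/10)·38.8 + (33.4/10)·19.0 + (3.9/10)·8.4 = 227 m³/s.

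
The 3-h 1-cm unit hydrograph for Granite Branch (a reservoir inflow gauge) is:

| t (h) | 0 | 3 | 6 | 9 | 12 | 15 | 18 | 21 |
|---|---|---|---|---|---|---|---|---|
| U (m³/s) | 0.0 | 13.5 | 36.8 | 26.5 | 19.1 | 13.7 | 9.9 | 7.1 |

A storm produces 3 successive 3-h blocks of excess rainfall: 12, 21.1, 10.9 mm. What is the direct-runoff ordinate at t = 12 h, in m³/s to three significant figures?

By discrete convolution, Q_j = Σ (P_i / 10 mm) · U_{j−i}.
At t = 12 h (j=4): Q = (12/10)·19.1 + (21.1/10)·26.5 + (10.9/10)·36.8 = 119 m³/s.

Q ≈ 119 m³/s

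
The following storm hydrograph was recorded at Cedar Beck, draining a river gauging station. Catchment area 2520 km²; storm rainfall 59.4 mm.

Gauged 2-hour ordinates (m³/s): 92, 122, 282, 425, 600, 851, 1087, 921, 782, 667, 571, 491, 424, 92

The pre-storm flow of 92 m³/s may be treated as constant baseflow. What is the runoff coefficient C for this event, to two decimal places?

ΣQ_DR = 6119 m³/s; V = ΣQ_DR·Δt = 4.406 × 10^7 m³.
Runoff depth d = V / A = 17.48 mm.
C = d / P = 17.48 / 59.4 = 0.29.

C ≈ 0.29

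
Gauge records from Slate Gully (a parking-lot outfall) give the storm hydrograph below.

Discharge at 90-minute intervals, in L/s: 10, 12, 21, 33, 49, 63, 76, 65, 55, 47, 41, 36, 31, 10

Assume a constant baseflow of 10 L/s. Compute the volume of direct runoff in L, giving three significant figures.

Direct-runoff ordinates (Q − Q_b): 0.0, 2.0, 11.0, 23.0, 39.0, 53.0, 66.0, 55.0, 45.0, 37.0, 31.0, 26.0, 21.0, 0.0 L/s.
ΣQ_DR = 409.0 L/s.
With Δt = 1.5 h = 5400 s, V = ΣQ_DR · Δt = 409.0 × 5400 = 2.21 × 10^6 L.

V ≈ 2.21 × 10^6 L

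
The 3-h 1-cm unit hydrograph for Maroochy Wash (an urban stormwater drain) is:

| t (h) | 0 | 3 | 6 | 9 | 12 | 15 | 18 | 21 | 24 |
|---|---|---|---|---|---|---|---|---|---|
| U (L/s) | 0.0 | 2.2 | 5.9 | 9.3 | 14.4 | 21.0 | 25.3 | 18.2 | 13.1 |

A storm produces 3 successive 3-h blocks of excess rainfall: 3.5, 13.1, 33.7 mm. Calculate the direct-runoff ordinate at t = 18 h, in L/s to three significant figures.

Q ≈ 84.9 L/s

By discrete convolution, Q_j = Σ (P_i / 10 mm) · U_{j−i}.
At t = 18 h (j=6): Q = (3.5/10)·25.3 + (13.1/10)·21.0 + (33.7/10)·14.4 = 84.9 L/s.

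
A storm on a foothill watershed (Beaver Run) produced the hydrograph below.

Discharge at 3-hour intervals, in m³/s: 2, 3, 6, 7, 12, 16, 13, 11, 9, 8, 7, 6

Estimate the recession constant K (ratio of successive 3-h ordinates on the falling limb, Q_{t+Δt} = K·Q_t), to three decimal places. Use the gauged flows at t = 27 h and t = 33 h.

Using the recession-limb readings at t = 27 h and t = 33 h: Q falls from 8 to 6 m³/s over 2 intervals.
K = (Q₂/Q₁)^(1/2) = (6/8)^(1/2) = 0.866.

K ≈ 0.866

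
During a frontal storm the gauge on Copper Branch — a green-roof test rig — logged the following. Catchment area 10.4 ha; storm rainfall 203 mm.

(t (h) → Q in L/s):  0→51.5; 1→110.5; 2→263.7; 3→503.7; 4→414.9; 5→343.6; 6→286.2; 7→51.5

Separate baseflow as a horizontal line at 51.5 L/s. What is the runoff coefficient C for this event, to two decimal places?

C ≈ 0.28

ΣQ_DR = 1614 L/s; V = ΣQ_DR·Δt = 5.809 × 10^6 L.
Runoff depth d = V / A = 55.86 mm.
C = d / P = 55.86 / 203 = 0.28.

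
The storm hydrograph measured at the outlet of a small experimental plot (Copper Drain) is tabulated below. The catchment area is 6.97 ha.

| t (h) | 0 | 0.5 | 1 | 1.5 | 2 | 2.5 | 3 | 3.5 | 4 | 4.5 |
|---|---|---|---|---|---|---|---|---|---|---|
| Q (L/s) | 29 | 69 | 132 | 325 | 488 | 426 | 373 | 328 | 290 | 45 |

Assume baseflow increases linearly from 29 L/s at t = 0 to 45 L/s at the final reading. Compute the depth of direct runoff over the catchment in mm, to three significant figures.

d ≈ 55.1 mm

Direct runoff: 0.00, 38.22, 99.44, 290.67, 451.89, 388.11, 333.33, 286.56, 246.78, 0.00 L/s; ΣQ_DR = 2135 L/s.
V = ΣQ_DR · Δt = 2135 × 1800 s = 3.843 × 10^6 L.
Over A = 6.97 ha, depth = V / A = 55.1 mm.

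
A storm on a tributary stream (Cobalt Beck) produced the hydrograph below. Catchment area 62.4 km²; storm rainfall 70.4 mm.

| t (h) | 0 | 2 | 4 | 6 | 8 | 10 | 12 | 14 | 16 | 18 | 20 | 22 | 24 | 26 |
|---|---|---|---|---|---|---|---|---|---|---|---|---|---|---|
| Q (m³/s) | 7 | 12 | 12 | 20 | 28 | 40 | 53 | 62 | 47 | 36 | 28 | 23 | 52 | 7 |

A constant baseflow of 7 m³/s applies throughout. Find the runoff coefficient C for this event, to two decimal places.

ΣQ_DR = 329.0 m³/s; V = ΣQ_DR·Δt = 2.369 × 10^6 m³.
Runoff depth d = V / A = 37.96 mm.
C = d / P = 37.96 / 70.4 = 0.54.

C ≈ 0.54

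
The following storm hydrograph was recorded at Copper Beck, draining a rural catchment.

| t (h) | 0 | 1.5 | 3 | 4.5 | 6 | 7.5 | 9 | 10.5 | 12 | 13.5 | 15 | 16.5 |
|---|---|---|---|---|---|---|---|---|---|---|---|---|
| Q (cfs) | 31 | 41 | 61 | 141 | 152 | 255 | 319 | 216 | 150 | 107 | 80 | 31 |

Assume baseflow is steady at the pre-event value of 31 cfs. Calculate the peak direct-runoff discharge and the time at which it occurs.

Q_p = 288.0 cfs at t = 9 h

Subtracting baseflow gives direct-runoff ordinates: 0.0, 10.0, 30.0, 110.0, 121.0, 224.0, 288.0, 185.0, 119.0, 76.0, 49.0, 0.0 cfs.
The maximum is 288.0 cfs, occurring at the reading for t = 9 h.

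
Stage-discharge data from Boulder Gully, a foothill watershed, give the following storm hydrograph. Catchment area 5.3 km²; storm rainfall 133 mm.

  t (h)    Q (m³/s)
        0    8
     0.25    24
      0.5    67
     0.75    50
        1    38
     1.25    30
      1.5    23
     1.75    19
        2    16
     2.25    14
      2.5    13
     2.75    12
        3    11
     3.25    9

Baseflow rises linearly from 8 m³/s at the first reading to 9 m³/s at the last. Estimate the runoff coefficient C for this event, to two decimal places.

C ≈ 0.27

ΣQ_DR = 215.0 m³/s; V = ΣQ_DR·Δt = 1.935 × 10^5 m³.
Runoff depth d = V / A = 36.51 mm.
C = d / P = 36.51 / 133 = 0.27.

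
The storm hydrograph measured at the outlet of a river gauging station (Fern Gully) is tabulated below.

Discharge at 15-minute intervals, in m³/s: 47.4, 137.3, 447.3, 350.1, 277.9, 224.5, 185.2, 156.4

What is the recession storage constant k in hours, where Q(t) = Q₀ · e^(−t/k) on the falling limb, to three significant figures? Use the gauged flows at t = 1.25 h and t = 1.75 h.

k ≈ 1.38 h

On the falling limb, Q drops from 224.5 to 156.4 m³/s between t = 1.25 h and t = 1.75 h (Δt = 0.5 h).
k = −Δt / ln(Q₂/Q₁) = −0.5 / ln(156.4/224.5) = 1.38 h.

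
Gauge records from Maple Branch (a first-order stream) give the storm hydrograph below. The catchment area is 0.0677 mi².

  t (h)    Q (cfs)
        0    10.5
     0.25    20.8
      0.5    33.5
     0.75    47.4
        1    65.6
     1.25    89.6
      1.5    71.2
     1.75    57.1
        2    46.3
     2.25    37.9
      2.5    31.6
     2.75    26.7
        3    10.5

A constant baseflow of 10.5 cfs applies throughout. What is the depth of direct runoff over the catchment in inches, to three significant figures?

d ≈ 2.36 in

Direct runoff: 0.0, 10.3, 23.0, 36.9, 55.1, 79.1, 60.7, 46.6, 35.8, 27.4, 21.1, 16.2, 0.0 cfs; ΣQ_DR = 412.2 cfs.
V = ΣQ_DR · Δt = 412.2 × 900 s = 3.710 × 10^5 ft³.
Over A = 0.0677 mi², depth = V / A = 2.36 in.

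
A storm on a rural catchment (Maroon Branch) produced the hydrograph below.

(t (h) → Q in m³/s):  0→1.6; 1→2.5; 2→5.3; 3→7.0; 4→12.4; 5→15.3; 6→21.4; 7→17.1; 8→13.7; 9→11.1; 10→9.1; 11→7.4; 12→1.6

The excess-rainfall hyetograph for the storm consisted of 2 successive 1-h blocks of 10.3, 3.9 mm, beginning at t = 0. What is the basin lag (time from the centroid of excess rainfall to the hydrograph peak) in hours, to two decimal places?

Centroid of excess rainfall: t_c = Σ P_i·t̄_i / ΣP_i = 0.7746 h (block centres at 0.5, 1.5 h).
Hydrograph peak occurs at t = 6 h, so basin lag t_L = 6 − 0.7746 = 5.23 h.

t_L ≈ 5.23 h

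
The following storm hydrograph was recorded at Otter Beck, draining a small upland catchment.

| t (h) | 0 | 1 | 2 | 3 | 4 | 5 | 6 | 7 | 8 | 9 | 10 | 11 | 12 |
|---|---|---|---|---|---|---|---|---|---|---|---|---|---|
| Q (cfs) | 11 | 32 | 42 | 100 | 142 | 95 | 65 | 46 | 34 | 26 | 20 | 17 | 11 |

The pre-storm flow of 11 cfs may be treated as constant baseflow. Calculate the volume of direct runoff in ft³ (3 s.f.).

Direct-runoff ordinates (Q − Q_b): 0.0, 21.0, 31.0, 89.0, 131.0, 84.0, 54.0, 35.0, 23.0, 15.0, 9.0, 6.0, 0.0 cfs.
ΣQ_DR = 498.0 cfs.
With Δt = 1 h = 3600 s, V = ΣQ_DR · Δt = 498.0 × 3600 = 1.79 × 10^6 ft³.

V ≈ 1.79 × 10^6 ft³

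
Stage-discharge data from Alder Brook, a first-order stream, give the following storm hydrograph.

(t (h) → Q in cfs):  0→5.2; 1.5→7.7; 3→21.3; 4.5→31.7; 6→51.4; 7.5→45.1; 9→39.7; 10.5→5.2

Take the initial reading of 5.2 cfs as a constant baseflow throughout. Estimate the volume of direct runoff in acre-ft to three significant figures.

V ≈ 20.5 acre-ft

Direct-runoff ordinates (Q − Q_b): 0.0, 2.5, 16.1, 26.5, 46.2, 39.9, 34.5, 0.0 cfs.
ΣQ_DR = 165.7 cfs.
With Δt = 1.5 h = 5400 s, V = ΣQ_DR · Δt = 165.7 × 5400 = 8.95 × 10^5 ft³ = 20.5 acre-ft.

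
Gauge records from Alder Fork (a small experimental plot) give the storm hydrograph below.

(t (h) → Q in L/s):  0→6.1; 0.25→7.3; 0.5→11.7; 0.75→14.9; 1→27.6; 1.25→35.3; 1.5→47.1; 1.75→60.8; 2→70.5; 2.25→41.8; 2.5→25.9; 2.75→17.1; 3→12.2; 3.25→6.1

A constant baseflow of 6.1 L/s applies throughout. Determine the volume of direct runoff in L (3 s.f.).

Direct-runoff ordinates (Q − Q_b): 0.0, 1.2, 5.6, 8.8, 21.5, 29.2, 41.0, 54.7, 64.4, 35.7, 19.8, 11.0, 6.1, 0.0 L/s.
ΣQ_DR = 299.0 L/s.
With Δt = 0.25 h = 900 s, V = ΣQ_DR · Δt = 299.0 × 900 = 2.69 × 10^5 L.

V ≈ 2.69 × 10^5 L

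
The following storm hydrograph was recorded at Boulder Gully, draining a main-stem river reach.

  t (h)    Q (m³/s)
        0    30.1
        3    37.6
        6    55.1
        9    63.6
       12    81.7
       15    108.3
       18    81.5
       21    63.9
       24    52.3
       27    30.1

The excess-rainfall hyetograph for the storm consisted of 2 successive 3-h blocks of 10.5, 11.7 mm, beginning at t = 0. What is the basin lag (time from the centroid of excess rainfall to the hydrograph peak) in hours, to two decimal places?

Centroid of excess rainfall: t_c = Σ P_i·t̄_i / ΣP_i = 3.0811 h (block centres at 1.5, 4.5 h).
Hydrograph peak occurs at t = 15 h, so basin lag t_L = 15 − 3.0811 = 11.92 h.

t_L ≈ 11.92 h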